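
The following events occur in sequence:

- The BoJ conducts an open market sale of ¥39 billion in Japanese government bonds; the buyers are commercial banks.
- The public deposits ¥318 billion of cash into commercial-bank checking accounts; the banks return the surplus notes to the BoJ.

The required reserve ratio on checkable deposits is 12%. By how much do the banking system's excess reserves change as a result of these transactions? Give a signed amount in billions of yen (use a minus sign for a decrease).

OMO sale (to banks) ¥39 billion: reserves −¥39B, deposits 0.
Currency deposit ¥318 billion: reserves +¥318B, deposits +¥318B.
Totals: Δreserves = +¥279B, Δdeposits = +¥318B.
Δrequired reserves = 12% × +¥318B = +¥38.16B.
Δexcess reserves = Δreserves − Δrequired = +¥279B − (+¥38.16B) = +¥240.84 billion.

+¥240.84 billion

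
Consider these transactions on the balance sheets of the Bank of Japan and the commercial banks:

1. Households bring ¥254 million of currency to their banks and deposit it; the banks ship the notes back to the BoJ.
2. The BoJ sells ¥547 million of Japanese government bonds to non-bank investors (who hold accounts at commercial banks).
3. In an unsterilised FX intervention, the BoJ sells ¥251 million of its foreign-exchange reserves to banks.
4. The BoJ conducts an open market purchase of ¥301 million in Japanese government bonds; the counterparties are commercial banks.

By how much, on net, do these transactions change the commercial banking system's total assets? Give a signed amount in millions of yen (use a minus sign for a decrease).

Currency deposit ¥254 million: bank balance sheets expand → +¥254M.
Asset sale (to non-banks) ¥547 million: bank balance sheets shrink → −¥547M.
FX sale ¥251 million: just an asset swap on bank balance sheets → 0.
OMO purchase (from banks) ¥301 million: just an asset swap on bank balance sheets → 0.
Net: 254 − 547 + 0 + 0 = -¥293 million.

-¥293 million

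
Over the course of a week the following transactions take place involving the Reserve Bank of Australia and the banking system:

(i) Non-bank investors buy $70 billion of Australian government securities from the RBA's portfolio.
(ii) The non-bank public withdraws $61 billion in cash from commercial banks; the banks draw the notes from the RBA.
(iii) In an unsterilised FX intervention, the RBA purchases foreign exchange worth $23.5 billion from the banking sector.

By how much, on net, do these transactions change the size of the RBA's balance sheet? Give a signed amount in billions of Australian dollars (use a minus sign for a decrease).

-$46.5 billion

RBA balance sheet:
  Assets:      Securities −$70B, Foreign assets +$23.5B
  Liabilities: Bank reserves −$107.5B, Currency in circulation +$61B
Commercial banking system:
  Assets:      Reserves at CB −$107.5B, Foreign assets −$23.5B
  Liabilities: Checkable deposits −$131B
Change in total RBA assets = -$46.5 billion.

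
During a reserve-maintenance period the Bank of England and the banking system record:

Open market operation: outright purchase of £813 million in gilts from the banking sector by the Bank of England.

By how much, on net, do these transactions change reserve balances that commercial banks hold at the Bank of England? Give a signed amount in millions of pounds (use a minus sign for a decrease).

OMO purchase (from banks) £813 million: the Bank of England pays by crediting reserve accounts → +£813M.

+£813 million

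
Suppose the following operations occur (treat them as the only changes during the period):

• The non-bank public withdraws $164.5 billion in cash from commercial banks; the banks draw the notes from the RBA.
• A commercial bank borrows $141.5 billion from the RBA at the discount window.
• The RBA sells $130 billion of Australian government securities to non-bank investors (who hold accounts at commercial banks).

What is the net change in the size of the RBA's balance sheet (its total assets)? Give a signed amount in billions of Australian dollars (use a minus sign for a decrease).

+$11.5 billion

RBA balance sheet:
  Assets:      Securities −$130B, Loans to banks +$141.5B
  Liabilities: Bank reserves −$153B, Currency in circulation +$164.5B
Commercial banking system:
  Assets:      Reserves at CB −$153B
  Liabilities: Checkable deposits −$294.5B, Borrowings from CB +$141.5B
Change in total RBA assets = +$11.5 billion.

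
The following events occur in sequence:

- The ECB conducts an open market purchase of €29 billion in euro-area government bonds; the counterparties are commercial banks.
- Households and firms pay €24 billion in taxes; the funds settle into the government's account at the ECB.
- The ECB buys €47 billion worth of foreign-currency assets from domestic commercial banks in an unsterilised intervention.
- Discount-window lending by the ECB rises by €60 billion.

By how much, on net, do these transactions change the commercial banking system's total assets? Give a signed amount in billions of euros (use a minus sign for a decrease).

+€36 billion

ECB balance sheet:
  Assets:      Securities +€29B, Loans to banks +€60B, Foreign assets +€47B
  Liabilities: Bank reserves +€112B, Government deposits +€24B
Commercial banking system:
  Assets:      Reserves at CB +€112B, Securities −€29B, Foreign assets −€47B
  Liabilities: Checkable deposits −€24B, Borrowings from CB +€60B
Change in total bank assets = +€36 billion.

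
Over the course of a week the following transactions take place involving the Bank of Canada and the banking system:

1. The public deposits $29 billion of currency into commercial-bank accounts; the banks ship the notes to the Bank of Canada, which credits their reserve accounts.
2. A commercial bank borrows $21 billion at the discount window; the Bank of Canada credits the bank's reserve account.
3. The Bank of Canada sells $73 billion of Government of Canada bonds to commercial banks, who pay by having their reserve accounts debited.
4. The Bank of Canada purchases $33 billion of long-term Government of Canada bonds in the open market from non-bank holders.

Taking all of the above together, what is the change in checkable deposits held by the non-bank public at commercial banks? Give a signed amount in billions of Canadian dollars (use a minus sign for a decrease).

Currency deposit $29 billion: non-bank counterparties' bank balances rise → +$29B.
Discount-window loan $21 billion: the counterparty is a bank, so public deposits are unchanged → 0.
OMO sale (to banks) $73 billion: the counterparty is a bank, so public deposits are unchanged → 0.
Asset purchase (from non-banks) $33 billion: non-bank counterparties' bank balances rise → +$33B.
Net: 29 + 0 + 0 + 33 = +$62 billion.

+$62 billion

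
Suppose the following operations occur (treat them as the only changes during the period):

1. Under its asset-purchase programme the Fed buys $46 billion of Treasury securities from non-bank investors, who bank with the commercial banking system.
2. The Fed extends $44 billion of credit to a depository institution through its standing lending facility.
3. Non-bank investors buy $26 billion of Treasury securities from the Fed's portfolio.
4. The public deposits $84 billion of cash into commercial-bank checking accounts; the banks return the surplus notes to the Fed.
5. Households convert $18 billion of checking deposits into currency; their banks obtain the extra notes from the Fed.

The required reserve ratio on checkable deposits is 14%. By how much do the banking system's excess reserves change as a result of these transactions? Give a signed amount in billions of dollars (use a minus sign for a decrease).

Asset purchase (from non-banks) $46 billion: reserves +$46B, deposits +$46B.
Discount-window loan $44 billion: reserves +$44B, deposits 0.
Asset sale (to non-banks) $26 billion: reserves −$26B, deposits −$26B.
Currency deposit $84 billion: reserves +$84B, deposits +$84B.
Currency withdrawal $18 billion: reserves −$18B, deposits −$18B.
Totals: Δreserves = +$130B, Δdeposits = +$86B.
Δrequired reserves = 14% × +$86B = +$12.04B.
Δexcess reserves = Δreserves − Δrequired = +$130B − (+$12.04B) = +$117.96 billion.

+$117.96 billion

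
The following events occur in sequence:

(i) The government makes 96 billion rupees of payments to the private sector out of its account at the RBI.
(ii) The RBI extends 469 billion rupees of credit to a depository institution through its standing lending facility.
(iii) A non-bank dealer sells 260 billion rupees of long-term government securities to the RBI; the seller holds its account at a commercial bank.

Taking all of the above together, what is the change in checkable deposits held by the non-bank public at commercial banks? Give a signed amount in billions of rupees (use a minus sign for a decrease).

+356 billion

Government spending 96 billion rupees: non-bank counterparties' bank balances rise → +96B.
Discount-window loan 469 billion rupees: the counterparty is a bank, so public deposits are unchanged → 0.
Asset purchase (from non-banks) 260 billion rupees: non-bank counterparties' bank balances rise → +260B.
Net: 96 + 0 + 260 = +356 billion.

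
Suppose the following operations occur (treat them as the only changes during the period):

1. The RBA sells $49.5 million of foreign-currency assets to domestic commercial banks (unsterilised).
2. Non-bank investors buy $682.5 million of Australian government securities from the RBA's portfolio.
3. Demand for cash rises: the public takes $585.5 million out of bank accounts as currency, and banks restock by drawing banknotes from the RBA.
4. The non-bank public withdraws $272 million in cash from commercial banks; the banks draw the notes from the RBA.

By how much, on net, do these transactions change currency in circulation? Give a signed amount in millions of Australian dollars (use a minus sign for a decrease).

FX sale $49.5 million: no currency enters or leaves circulation → 0.
Asset sale (to non-banks) $682.5 million: no currency enters or leaves circulation → 0.
Currency withdrawal $585.5 million: notes leave the central bank → +$585.5M.
Currency withdrawal $272 million: notes leave the central bank → +$272M.
Net: 0 + 0 + 585.5 + 272 = +$857.5 million.

+$857.5 million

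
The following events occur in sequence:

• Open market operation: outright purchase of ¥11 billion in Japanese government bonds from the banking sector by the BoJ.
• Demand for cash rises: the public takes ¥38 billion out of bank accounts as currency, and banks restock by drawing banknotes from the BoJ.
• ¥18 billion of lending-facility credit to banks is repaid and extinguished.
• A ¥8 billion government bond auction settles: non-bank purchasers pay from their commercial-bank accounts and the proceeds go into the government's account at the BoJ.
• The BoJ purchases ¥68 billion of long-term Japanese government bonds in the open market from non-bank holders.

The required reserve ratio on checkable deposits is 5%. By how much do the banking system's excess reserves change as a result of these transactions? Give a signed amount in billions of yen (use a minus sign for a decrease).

OMO purchase (from banks) ¥11 billion: reserves +¥11B, deposits 0.
Currency withdrawal ¥38 billion: reserves −¥38B, deposits −¥38B.
Discount-window repayment ¥18 billion: reserves −¥18B, deposits 0.
Government account inflow ¥8 billion: reserves −¥8B, deposits −¥8B.
Asset purchase (from non-banks) ¥68 billion: reserves +¥68B, deposits +¥68B.
Totals: Δreserves = +¥15B, Δdeposits = +¥22B.
Δrequired reserves = 5% × +¥22B = +¥1.1B.
Δexcess reserves = Δreserves − Δrequired = +¥15B − (+¥1.1B) = +¥13.9 billion.

+¥13.9 billion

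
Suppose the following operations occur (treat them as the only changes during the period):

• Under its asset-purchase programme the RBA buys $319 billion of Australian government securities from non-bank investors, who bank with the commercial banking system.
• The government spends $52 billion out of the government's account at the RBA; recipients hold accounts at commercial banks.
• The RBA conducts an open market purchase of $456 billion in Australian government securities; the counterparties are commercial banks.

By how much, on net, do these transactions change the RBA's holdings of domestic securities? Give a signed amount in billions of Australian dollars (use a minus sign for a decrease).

RBA balance sheet:
  Assets:      Securities +$775B
  Liabilities: Bank reserves +$827B, Government deposits −$52B
Commercial banking system:
  Assets:      Reserves at CB +$827B, Securities −$456B
  Liabilities: Checkable deposits +$371B
So the change in the RBA's holdings of domestic securities is +$775 billion.

+$775 billion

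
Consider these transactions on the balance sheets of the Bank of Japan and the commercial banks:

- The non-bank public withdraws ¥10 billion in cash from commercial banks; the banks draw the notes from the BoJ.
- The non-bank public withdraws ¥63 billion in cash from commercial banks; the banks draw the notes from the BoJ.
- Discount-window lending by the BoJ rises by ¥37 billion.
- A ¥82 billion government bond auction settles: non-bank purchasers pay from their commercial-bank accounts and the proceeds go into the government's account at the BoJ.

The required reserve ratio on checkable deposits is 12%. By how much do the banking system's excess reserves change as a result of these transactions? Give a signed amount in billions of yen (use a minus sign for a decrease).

-¥99.4 billion

Currency withdrawal ¥10 billion: reserves −¥10B, deposits −¥10B.
Currency withdrawal ¥63 billion: reserves −¥63B, deposits −¥63B.
Discount-window loan ¥37 billion: reserves +¥37B, deposits 0.
Government account inflow ¥82 billion: reserves −¥82B, deposits −¥82B.
Totals: Δreserves = −¥118B, Δdeposits = −¥155B.
Δrequired reserves = 12% × −¥155B = −¥18.6B.
Δexcess reserves = Δreserves − Δrequired = −¥118B − (−¥18.6B) = -¥99.4 billion.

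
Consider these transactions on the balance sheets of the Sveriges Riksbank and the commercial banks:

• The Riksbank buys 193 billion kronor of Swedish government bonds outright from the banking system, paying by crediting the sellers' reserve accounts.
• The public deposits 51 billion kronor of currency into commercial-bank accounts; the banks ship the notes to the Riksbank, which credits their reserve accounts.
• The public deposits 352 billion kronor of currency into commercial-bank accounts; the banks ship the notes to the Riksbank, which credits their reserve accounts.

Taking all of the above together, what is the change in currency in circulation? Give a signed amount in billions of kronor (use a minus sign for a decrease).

Riksbank balance sheet:
  Assets:      Securities +193B
  Liabilities: Bank reserves +596B, Currency in circulation −403B
So the change in currency in circulation is -403 billion.

-403 billion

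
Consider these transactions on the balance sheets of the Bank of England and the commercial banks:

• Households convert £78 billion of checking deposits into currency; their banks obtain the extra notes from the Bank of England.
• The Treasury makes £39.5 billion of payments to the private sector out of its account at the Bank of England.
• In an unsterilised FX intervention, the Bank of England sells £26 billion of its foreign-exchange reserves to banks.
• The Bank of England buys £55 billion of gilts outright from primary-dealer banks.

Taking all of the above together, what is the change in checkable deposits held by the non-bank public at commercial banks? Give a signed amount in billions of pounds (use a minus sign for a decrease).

-£38.5 billion

Currency withdrawal £78 billion: non-bank counterparties' bank balances fall → −£78B.
Government spending £39.5 billion: non-bank counterparties' bank balances rise → +£39.5B.
FX sale £26 billion: the counterparty is a bank, so public deposits are unchanged → 0.
OMO purchase (from banks) £55 billion: the counterparty is a bank, so public deposits are unchanged → 0.
Net: −78 + 39.5 + 0 + 0 = -£38.5 billion.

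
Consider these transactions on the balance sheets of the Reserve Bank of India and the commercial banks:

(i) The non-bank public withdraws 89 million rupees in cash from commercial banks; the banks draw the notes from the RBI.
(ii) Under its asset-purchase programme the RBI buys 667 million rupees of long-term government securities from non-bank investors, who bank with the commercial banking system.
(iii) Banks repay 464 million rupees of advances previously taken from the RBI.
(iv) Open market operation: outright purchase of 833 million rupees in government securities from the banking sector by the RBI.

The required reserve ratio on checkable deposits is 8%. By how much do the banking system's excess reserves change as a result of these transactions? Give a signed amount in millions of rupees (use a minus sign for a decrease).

Currency withdrawal 89 million rupees: reserves −89M, deposits −89M.
Asset purchase (from non-banks) 667 million rupees: reserves +667M, deposits +667M.
Discount-window repayment 464 million rupees: reserves −464M, deposits 0.
OMO purchase (from banks) 833 million rupees: reserves +833M, deposits 0.
Totals: Δreserves = +947M, Δdeposits = +578M.
Δrequired reserves = 8% × +578M = +46.24M.
Δexcess reserves = Δreserves − Δrequired = +947M − (+46.24M) = +900.76 million.

+900.76 million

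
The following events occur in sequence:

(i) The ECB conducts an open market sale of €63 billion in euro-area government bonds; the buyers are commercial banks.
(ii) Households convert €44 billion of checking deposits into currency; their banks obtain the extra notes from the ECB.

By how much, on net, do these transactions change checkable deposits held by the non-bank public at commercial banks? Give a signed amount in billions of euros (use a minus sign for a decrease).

-€44 billion

OMO sale (to banks) €63 billion: the counterparty is a bank, so public deposits are unchanged → 0.
Currency withdrawal €44 billion: non-bank counterparties' bank balances fall → −€44B.
Net: 0 − 44 = -€44 billion.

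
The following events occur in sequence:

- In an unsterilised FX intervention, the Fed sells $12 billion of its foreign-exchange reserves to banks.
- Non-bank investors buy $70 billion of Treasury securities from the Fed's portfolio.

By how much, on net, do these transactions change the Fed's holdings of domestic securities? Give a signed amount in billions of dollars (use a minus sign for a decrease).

FX sale $12 billion: the Fed's securities portfolio is untouched → 0.
Asset sale (to non-banks) $70 billion: securities removed from the Fed's portfolio → −$70B.
Net: 0 − 70 = -$70 billion.

-$70 billion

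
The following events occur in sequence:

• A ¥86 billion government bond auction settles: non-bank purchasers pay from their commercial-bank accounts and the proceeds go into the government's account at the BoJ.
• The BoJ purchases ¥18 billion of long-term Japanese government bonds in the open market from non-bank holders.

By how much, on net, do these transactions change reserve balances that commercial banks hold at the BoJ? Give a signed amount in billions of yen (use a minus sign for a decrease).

Government account inflow ¥86 billion: funds move from bank reserves into the government account → −¥86B.
Asset purchase (from non-banks) ¥18 billion: the BoJ pays by crediting reserve accounts → +¥18B.
Net: −86 + 18 = -¥68 billion.

-¥68 billion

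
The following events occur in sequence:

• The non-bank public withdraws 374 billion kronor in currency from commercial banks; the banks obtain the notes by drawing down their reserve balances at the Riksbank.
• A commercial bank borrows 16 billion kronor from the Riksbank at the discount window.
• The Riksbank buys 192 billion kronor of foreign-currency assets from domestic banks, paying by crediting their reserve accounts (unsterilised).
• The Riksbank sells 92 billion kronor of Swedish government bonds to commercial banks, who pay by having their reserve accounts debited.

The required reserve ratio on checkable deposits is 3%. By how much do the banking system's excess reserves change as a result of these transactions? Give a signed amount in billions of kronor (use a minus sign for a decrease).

-246.78 billion

Currency withdrawal 374 billion kronor: reserves −374B, deposits −374B.
Discount-window loan 16 billion kronor: reserves +16B, deposits 0.
FX purchase 192 billion kronor: reserves +192B, deposits 0.
OMO sale (to banks) 92 billion kronor: reserves −92B, deposits 0.
Totals: Δreserves = −258B, Δdeposits = −374B.
Δrequired reserves = 3% × −374B = −11.22B.
Δexcess reserves = Δreserves − Δrequired = −258B − (−11.22B) = -246.78 billion.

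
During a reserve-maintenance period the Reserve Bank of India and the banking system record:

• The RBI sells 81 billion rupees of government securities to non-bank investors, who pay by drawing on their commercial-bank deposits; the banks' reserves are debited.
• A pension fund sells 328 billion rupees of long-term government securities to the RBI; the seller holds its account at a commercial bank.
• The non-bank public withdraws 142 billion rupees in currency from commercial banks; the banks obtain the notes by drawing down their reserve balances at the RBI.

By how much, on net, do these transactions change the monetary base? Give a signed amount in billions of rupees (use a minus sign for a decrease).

+247 billion

Asset sale (to non-banks) 81 billion rupees: RBI balance sheet contracts → −81B.
Asset purchase (from non-banks) 328 billion rupees: RBI balance sheet expands → +328B.
Currency withdrawal 142 billion rupees: just a shift between currency and reserves — both are base money → 0.
Net: −81 + 328 + 0 = +247 billion.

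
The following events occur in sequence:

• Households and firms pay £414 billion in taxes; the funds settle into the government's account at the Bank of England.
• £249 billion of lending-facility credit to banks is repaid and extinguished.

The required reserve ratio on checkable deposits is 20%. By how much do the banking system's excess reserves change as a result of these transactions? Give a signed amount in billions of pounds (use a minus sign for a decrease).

Government account inflow £414 billion: reserves −£414B, deposits −£414B.
Discount-window repayment £249 billion: reserves −£249B, deposits 0.
Totals: Δreserves = −£663B, Δdeposits = −£414B.
Δrequired reserves = 20% × −£414B = −£82.8B.
Δexcess reserves = Δreserves − Δrequired = −£663B − (−£82.8B) = -£580.2 billion.

-£580.2 billion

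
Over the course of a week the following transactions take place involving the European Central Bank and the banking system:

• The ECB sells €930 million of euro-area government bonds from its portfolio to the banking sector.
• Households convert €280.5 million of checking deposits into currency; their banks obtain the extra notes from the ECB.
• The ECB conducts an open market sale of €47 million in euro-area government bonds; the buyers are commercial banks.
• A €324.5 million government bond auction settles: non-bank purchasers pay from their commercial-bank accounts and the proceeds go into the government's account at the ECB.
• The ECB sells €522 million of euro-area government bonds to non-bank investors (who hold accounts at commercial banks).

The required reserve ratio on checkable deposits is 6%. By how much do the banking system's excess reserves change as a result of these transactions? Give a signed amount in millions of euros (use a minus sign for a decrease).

-€2036.38 million

OMO sale (to banks) €930 million: reserves −€930M, deposits 0.
Currency withdrawal €280.5 million: reserves −€280.5M, deposits −€280.5M.
OMO sale (to banks) €47 million: reserves −€47M, deposits 0.
Government account inflow €324.5 million: reserves −€324.5M, deposits −€324.5M.
Asset sale (to non-banks) €522 million: reserves −€522M, deposits −€522M.
Totals: Δreserves = −€2104M, Δdeposits = −€1127M.
Δrequired reserves = 6% × −€1127M = −€67.62M.
Δexcess reserves = Δreserves − Δrequired = −€2104M − (−€67.62M) = -€2036.38 million.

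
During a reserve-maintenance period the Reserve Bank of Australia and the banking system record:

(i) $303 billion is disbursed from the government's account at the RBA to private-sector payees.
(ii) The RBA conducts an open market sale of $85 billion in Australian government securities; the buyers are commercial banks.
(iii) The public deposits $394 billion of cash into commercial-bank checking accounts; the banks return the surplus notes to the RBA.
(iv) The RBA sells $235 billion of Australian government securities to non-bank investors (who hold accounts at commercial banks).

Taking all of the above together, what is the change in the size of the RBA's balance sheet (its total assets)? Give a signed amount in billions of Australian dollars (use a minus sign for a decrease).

RBA balance sheet:
  Assets:      Securities −$320B
  Liabilities: Bank reserves +$377B, Currency in circulation −$394B, Government deposits −$303B
Commercial banking system:
  Assets:      Reserves at CB +$377B, Securities +$85B
  Liabilities: Checkable deposits +$462B
Change in total RBA assets = -$320 billion.

-$320 billion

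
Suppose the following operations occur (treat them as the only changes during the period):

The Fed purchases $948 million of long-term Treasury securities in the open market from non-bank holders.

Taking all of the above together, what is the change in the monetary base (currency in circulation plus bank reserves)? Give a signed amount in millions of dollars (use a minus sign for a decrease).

Asset purchase (from non-banks) $948 million: Fed balance sheet expands → +$948M.

+$948 million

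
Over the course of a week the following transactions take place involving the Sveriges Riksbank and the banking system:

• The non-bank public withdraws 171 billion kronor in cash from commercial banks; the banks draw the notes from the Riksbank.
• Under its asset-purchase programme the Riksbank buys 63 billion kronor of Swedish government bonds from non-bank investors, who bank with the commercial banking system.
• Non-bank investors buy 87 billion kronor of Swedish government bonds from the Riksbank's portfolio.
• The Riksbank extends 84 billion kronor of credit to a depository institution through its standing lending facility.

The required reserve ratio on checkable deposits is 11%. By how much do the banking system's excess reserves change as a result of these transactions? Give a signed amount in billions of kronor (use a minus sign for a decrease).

Currency withdrawal 171 billion kronor: reserves −171B, deposits −171B.
Asset purchase (from non-banks) 63 billion kronor: reserves +63B, deposits +63B.
Asset sale (to non-banks) 87 billion kronor: reserves −87B, deposits −87B.
Discount-window loan 84 billion kronor: reserves +84B, deposits 0.
Totals: Δreserves = −111B, Δdeposits = −195B.
Δrequired reserves = 11% × −195B = −21.45B.
Δexcess reserves = Δreserves − Δrequired = −111B − (−21.45B) = -89.55 billion.

-89.55 billion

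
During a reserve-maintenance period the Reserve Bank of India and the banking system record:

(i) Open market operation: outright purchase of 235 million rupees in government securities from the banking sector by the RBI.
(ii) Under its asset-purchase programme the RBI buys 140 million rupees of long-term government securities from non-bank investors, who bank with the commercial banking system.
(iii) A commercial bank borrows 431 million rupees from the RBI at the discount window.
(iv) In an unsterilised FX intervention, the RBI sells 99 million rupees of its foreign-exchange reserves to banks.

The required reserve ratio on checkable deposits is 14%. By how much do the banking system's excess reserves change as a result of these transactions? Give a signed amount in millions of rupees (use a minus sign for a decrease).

OMO purchase (from banks) 235 million rupees: reserves +235M, deposits 0.
Asset purchase (from non-banks) 140 million rupees: reserves +140M, deposits +140M.
Discount-window loan 431 million rupees: reserves +431M, deposits 0.
FX sale 99 million rupees: reserves −99M, deposits 0.
Totals: Δreserves = +707M, Δdeposits = +140M.
Δrequired reserves = 14% × +140M = +19.6M.
Δexcess reserves = Δreserves − Δrequired = +707M − (+19.6M) = +687.4 million.

+687.4 million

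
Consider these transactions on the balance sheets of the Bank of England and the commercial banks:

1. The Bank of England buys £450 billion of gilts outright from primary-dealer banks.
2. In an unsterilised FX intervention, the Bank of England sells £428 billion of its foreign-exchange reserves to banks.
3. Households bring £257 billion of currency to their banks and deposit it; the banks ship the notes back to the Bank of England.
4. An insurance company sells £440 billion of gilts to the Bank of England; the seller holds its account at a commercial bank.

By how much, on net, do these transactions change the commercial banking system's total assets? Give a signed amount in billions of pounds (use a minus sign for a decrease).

Bank of England balance sheet:
  Assets:      Securities +£890B, Foreign assets −£428B
  Liabilities: Bank reserves +£719B, Currency in circulation −£257B
Commercial banking system:
  Assets:      Reserves at CB +£719B, Securities −£450B, Foreign assets +£428B
  Liabilities: Checkable deposits +£697B
Change in total bank assets = +£697 billion.

+£697 billion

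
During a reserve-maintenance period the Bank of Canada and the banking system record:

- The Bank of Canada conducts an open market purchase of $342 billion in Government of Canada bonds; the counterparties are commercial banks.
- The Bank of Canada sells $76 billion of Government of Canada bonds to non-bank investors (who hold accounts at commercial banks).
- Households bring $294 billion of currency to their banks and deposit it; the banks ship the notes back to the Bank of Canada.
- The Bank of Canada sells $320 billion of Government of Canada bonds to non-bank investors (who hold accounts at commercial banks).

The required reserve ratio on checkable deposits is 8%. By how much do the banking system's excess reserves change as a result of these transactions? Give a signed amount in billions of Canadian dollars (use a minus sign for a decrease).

+$248.16 billion

OMO purchase (from banks) $342 billion: reserves +$342B, deposits 0.
Asset sale (to non-banks) $76 billion: reserves −$76B, deposits −$76B.
Currency deposit $294 billion: reserves +$294B, deposits +$294B.
Asset sale (to non-banks) $320 billion: reserves −$320B, deposits −$320B.
Totals: Δreserves = +$240B, Δdeposits = −$102B.
Δrequired reserves = 8% × −$102B = −$8.16B.
Δexcess reserves = Δreserves − Δrequired = +$240B − (−$8.16B) = +$248.16 billion.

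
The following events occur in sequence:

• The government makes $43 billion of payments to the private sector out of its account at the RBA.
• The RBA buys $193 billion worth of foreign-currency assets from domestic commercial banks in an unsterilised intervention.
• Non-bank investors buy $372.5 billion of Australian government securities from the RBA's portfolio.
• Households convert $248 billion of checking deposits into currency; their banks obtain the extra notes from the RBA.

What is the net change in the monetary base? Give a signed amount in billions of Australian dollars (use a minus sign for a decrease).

-$136.5 billion

RBA balance sheet:
  Assets:      Securities −$372.5B, Foreign assets +$193B
  Liabilities: Bank reserves −$384.5B, Currency in circulation +$248B, Government deposits −$43B
Monetary base = currency + reserves: +$248B + (−$384.5B) = -$136.5 billion.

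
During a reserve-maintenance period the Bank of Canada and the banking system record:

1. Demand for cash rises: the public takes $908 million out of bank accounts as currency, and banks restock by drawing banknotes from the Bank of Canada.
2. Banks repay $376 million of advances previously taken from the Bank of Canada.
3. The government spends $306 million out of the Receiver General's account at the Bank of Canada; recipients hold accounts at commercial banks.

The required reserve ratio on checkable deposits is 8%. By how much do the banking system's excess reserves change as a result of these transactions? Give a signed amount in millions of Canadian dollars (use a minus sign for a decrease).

-$929.84 million

Currency withdrawal $908 million: reserves −$908M, deposits −$908M.
Discount-window repayment $376 million: reserves −$376M, deposits 0.
Government spending $306 million: reserves +$306M, deposits +$306M.
Totals: Δreserves = −$978M, Δdeposits = −$602M.
Δrequired reserves = 8% × −$602M = −$48.16M.
Δexcess reserves = Δreserves − Δrequired = −$978M − (−$48.16M) = -$929.84 million.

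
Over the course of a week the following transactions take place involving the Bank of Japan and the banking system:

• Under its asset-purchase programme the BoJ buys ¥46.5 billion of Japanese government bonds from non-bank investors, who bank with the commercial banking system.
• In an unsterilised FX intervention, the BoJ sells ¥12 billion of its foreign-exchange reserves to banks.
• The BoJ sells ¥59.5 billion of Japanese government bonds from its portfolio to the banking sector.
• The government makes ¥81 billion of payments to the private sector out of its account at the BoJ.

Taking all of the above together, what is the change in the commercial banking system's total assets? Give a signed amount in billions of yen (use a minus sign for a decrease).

Asset purchase (from non-banks) ¥46.5 billion: bank balance sheets expand → +¥46.5B.
FX sale ¥12 billion: just an asset swap on bank balance sheets → 0.
OMO sale (to banks) ¥59.5 billion: just an asset swap on bank balance sheets → 0.
Government spending ¥81 billion: bank balance sheets expand → +¥81B.
Net: 46.5 + 0 + 0 + 81 = +¥127.5 billion.

+¥127.5 billion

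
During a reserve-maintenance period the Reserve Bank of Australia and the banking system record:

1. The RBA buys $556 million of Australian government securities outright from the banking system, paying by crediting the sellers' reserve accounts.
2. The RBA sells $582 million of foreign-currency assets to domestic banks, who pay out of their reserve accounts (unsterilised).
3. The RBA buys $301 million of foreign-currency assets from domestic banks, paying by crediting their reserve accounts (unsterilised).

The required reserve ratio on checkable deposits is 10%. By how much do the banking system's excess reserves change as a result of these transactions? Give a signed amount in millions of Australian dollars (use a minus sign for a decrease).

OMO purchase (from banks) $556 million: reserves +$556M, deposits 0.
FX sale $582 million: reserves −$582M, deposits 0.
FX purchase $301 million: reserves +$301M, deposits 0.
Totals: Δreserves = +$275M, Δdeposits = 0.
Δrequired reserves = 10% × 0 = 0.
Δexcess reserves = Δreserves − Δrequired = +$275M − (0) = +$275 million.

+$275 million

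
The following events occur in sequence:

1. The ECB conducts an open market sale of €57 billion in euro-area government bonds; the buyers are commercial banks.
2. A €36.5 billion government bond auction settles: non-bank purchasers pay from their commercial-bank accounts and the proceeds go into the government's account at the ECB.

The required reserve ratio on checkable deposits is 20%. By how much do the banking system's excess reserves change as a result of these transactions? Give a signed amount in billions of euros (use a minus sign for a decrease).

-€86.2 billion

OMO sale (to banks) €57 billion: reserves −€57B, deposits 0.
Government account inflow €36.5 billion: reserves −€36.5B, deposits −€36.5B.
Totals: Δreserves = −€93.5B, Δdeposits = −€36.5B.
Δrequired reserves = 20% × −€36.5B = −€7.3B.
Δexcess reserves = Δreserves − Δrequired = −€93.5B − (−€7.3B) = -€86.2 billion.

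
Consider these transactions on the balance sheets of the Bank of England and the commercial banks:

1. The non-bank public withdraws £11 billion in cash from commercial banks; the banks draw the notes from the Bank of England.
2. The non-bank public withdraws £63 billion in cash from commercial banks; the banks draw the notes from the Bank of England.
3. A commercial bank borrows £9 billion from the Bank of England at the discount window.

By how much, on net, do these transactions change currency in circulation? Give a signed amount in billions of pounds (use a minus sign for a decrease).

+£74 billion

Bank of England balance sheet:
  Assets:      Loans to banks +£9B
  Liabilities: Bank reserves −£65B, Currency in circulation +£74B
So the change in currency in circulation is +£74 billion.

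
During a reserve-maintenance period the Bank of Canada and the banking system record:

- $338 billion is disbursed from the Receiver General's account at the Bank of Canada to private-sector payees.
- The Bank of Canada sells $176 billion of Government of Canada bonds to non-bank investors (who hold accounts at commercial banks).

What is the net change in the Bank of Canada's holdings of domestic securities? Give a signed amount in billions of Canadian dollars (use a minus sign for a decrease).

-$176 billion

Government spending $338 billion: the Bank of Canada's securities portfolio is untouched → 0.
Asset sale (to non-banks) $176 billion: securities removed from the Bank of Canada's portfolio → −$176B.
Net: 0 − 176 = -$176 billion.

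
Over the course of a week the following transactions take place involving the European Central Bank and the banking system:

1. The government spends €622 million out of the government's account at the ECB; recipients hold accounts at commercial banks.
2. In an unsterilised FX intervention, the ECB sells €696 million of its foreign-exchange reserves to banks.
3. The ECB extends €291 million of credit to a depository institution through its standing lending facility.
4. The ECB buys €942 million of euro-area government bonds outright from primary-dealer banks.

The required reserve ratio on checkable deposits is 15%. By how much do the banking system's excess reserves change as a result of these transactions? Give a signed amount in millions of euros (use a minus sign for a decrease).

Government spending €622 million: reserves +€622M, deposits +€622M.
FX sale €696 million: reserves −€696M, deposits 0.
Discount-window loan €291 million: reserves +€291M, deposits 0.
OMO purchase (from banks) €942 million: reserves +€942M, deposits 0.
Totals: Δreserves = +€1159M, Δdeposits = +€622M.
Δrequired reserves = 15% × +€622M = +€93.3M.
Δexcess reserves = Δreserves − Δrequired = +€1159M − (+€93.3M) = +€1065.7 million.

+€1065.7 million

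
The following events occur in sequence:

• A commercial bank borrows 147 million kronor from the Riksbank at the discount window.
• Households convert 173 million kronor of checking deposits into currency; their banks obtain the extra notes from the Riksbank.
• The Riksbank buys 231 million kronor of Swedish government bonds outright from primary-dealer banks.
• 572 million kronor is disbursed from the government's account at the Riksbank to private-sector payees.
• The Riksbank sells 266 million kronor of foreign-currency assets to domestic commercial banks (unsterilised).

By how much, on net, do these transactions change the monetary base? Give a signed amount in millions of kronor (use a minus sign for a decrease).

+684 million

Discount-window loan 147 million kronor: Riksbank balance sheet expands → +147M.
Currency withdrawal 173 million kronor: just a shift between currency and reserves — both are base money → 0.
OMO purchase (from banks) 231 million kronor: Riksbank balance sheet expands → +231M.
Government spending 572 million kronor: a non-base liability converts back to reserves → +572M.
FX sale 266 million kronor: Riksbank balance sheet contracts → −266M.
Net: 147 + 0 + 231 + 572 − 266 = +684 million.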